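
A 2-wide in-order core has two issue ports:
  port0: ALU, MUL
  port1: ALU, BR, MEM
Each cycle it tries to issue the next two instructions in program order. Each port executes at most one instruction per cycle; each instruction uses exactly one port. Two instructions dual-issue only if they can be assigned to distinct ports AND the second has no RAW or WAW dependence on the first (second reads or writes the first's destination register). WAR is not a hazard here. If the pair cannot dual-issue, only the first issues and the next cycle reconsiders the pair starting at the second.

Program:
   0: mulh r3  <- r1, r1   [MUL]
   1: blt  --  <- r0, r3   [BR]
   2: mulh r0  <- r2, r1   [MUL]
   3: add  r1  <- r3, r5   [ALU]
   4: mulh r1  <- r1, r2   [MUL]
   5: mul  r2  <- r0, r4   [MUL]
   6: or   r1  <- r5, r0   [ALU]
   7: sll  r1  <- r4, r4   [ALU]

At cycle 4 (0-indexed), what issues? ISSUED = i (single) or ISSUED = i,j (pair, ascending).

ISSUED = 5,6

c0: i0 mulh.MUL  RAW r3
c1: i1,i2 blt.BR+mulh.MUL  pair
c2: i3 add.ALU  RAW+WAW r1
c3: i4 mulh.MUL  no-port MUL/MUL
c4: i5,i6 mul.MUL+or.ALU  pair
c5: i7 sll.ALU  tail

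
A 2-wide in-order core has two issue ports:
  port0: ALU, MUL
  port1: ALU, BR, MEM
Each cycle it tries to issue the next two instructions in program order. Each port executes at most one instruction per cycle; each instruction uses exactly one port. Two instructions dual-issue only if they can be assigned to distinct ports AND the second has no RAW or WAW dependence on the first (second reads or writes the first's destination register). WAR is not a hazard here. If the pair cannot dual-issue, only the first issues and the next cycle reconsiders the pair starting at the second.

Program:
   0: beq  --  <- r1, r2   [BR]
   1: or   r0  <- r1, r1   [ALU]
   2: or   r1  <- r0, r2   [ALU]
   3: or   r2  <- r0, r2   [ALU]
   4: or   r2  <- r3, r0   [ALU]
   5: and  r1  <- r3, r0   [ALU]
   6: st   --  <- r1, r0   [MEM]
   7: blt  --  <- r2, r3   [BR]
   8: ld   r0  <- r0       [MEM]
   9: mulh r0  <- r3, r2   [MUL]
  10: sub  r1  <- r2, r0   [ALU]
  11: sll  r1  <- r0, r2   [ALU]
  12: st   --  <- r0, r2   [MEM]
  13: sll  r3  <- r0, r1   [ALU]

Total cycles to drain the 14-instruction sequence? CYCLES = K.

  cy0 -> i0,i1 (beq/or) dual
  cy1 -> i2,i3 (or/or) dual
  cy2 -> i4,i5 (or/and) dual
  cy3 -> i6 (st) no-port MEM/BR
  cy4 -> i7 (blt) no-port BR/MEM
  cy5 -> i8 (ld) WAW r0
  cy6 -> i9 (mulh) RAW r0
  cy7 -> i10 (sub) WAW r1
  cy8 -> i11,i12 (sll/st) dual
  cy9 -> i13 (sll) tail

CYCLES = 10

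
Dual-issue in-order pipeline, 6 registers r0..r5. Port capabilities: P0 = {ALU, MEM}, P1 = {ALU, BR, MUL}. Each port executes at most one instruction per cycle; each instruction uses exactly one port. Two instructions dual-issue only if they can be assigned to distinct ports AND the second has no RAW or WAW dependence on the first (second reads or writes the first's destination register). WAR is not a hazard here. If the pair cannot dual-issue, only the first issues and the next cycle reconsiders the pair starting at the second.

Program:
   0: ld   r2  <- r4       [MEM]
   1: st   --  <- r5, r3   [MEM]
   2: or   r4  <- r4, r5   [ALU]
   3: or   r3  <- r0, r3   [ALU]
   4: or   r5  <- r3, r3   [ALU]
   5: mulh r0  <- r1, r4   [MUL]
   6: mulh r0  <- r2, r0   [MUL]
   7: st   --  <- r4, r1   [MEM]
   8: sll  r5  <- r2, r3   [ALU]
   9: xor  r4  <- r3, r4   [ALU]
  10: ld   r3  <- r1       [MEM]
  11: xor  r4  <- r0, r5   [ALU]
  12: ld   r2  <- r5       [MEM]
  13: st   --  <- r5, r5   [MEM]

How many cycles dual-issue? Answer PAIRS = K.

c0: i0 ld.MEM  no-port MEM/MEM
c1: i1+i2 st.MEM/or.ALU  dual
c2: i3 or.ALU  RAW r3
c3: i4+i5 or.ALU/mulh.MUL  dual
c4: i6+i7 mulh.MUL/st.MEM  dual
c5: i8+i9 sll.ALU/xor.ALU  dual
c6: i10+i11 ld.MEM/xor.ALU  dual
c7: i12 ld.MEM  no-port MEM/MEM
c8: i13 st.MEM  tail

PAIRS = 5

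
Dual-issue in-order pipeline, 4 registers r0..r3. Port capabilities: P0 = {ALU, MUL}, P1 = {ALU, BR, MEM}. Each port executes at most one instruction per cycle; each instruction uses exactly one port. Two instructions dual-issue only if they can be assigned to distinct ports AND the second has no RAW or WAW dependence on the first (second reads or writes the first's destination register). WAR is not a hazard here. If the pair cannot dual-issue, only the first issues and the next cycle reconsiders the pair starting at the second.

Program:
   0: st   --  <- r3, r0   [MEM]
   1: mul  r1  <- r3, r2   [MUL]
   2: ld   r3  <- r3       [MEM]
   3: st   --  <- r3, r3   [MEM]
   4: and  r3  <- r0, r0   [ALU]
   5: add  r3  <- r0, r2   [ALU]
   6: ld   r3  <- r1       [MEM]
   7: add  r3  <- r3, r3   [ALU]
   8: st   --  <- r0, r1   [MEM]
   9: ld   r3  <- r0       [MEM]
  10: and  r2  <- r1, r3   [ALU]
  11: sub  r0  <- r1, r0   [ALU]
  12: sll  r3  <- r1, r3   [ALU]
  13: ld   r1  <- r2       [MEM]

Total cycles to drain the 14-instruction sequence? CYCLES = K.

c0: i0,i1 st mul  dual
c1: i2 ld  no-port MEM/MEM
c2: i3,i4 st and  dual
c3: i5 add  WAW r3
c4: i6 ld  RAW+WAW r3
c5: i7,i8 add st  dual
c6: i9 ld  RAW r3
c7: i10,i11 and sub  dual
c8: i12,i13 sll ld  dual

CYCLES = 9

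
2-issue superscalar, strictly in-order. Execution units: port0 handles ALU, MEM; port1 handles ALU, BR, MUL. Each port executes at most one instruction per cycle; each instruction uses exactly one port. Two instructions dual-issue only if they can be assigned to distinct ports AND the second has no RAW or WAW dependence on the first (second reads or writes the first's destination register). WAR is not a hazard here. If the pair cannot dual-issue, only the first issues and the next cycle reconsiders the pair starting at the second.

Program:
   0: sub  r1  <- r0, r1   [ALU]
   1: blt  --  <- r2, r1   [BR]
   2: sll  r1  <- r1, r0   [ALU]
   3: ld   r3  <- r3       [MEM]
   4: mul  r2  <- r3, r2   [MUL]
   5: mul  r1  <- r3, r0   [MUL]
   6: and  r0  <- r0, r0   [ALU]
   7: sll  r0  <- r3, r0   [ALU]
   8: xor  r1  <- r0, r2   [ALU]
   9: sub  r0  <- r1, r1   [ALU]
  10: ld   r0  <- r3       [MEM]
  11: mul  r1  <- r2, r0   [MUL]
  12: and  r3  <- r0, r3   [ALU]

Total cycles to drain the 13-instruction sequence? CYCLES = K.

CYCLES = 10

c0: i0 sub  RAW r1
c1: i1&i2 blt sll  dual
c2: i3 ld  RAW r3
c3: i4 mul  no-port MUL/MUL
c4: i5&i6 mul and  dual
c5: i7 sll  RAW r0
c6: i8 xor  RAW r1
c7: i9 sub  WAW r0
c8: i10 ld  RAW r0
c9: i11&i12 mul and  dual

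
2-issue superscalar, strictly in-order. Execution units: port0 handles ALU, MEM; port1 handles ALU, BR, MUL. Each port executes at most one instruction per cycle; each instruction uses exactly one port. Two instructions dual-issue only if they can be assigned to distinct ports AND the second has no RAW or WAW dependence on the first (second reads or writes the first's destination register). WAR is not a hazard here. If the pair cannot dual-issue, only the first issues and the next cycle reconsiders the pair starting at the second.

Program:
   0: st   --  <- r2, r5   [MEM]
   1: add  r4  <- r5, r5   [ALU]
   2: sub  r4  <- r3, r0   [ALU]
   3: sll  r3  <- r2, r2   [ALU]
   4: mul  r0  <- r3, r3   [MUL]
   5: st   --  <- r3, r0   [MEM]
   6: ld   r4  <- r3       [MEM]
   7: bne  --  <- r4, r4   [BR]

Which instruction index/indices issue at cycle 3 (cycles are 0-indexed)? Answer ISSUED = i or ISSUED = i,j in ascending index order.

  cy0 -> i0/i1 (st.MEM+add.ALU) 2-wide
  cy1 -> i2/i3 (sub.ALU+sll.ALU) 2-wide
  cy2 -> i4 (mul.MUL) RAW r0
  cy3 -> i5 (st.MEM) no-port MEM/MEM
  cy4 -> i6 (ld.MEM) RAW r4
  cy5 -> i7 (bne.BR) tail

ISSUED = 5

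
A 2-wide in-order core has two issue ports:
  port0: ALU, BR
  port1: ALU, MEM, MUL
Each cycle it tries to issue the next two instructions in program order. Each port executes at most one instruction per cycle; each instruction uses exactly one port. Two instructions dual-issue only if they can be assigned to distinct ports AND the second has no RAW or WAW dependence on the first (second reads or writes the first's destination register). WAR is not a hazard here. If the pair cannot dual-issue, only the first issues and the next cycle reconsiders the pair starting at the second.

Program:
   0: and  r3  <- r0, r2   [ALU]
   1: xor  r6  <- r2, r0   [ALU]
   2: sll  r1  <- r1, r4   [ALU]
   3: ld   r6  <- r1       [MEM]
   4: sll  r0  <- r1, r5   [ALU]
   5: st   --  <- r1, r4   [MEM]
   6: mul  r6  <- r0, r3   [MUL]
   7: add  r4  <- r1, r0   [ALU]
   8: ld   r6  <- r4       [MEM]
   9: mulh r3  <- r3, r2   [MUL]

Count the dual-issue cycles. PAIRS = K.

PAIRS = 3

0. and.ALU xor.ALU @i0,i1  | dual
1. sll.ALU @i2  | RAW r1
2. ld.MEM sll.ALU @i3,i4  | dual
3. st.MEM @i5  | no-port MEM/MUL
4. mul.MUL add.ALU @i6,i7  | dual
5. ld.MEM @i8  | no-port MEM/MUL
6. mulh.MUL @i9  | tail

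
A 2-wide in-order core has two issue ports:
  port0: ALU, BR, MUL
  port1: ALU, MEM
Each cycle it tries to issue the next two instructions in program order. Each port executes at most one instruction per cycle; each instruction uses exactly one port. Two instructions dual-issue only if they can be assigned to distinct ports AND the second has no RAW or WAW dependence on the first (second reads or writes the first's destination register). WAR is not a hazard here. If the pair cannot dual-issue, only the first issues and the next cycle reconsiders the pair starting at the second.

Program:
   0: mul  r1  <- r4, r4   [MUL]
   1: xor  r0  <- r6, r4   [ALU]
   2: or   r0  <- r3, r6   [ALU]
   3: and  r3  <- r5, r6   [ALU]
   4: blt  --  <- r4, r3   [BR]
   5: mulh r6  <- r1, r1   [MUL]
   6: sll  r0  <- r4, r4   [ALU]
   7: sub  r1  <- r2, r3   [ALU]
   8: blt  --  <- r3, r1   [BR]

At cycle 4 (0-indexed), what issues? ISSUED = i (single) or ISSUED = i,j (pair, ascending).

t=0 i0+i1:mul/xor ; dual
t=1 i2+i3:or/and ; dual
t=2 i4:blt ; no-port BR/MUL
t=3 i5+i6:mulh/sll ; dual
t=4 i7:sub ; RAW r1
t=5 i8:blt ; tail

ISSUED = 7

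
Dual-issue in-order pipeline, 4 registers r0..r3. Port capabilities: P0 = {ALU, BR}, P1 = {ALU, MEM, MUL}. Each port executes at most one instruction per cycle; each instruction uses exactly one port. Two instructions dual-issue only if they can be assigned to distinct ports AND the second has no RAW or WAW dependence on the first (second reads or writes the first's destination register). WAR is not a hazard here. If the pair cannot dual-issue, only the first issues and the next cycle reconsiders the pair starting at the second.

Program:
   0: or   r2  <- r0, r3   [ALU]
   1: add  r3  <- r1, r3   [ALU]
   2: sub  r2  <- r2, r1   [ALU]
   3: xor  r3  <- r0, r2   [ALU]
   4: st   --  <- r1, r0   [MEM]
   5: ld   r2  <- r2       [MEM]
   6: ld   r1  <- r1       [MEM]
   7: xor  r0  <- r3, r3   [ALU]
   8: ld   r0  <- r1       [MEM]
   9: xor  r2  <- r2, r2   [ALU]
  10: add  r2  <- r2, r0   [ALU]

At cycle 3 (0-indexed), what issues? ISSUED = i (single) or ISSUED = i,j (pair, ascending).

  cy0 -> i0/i1 (or.ALU+add.ALU) dual
  cy1 -> i2 (sub.ALU) RAW r2
  cy2 -> i3/i4 (xor.ALU+st.MEM) dual
  cy3 -> i5 (ld.MEM) no-port MEM/MEM
  cy4 -> i6/i7 (ld.MEM+xor.ALU) dual
  cy5 -> i8/i9 (ld.MEM+xor.ALU) dual
  cy6 -> i10 (add.ALU) tail

ISSUED = 5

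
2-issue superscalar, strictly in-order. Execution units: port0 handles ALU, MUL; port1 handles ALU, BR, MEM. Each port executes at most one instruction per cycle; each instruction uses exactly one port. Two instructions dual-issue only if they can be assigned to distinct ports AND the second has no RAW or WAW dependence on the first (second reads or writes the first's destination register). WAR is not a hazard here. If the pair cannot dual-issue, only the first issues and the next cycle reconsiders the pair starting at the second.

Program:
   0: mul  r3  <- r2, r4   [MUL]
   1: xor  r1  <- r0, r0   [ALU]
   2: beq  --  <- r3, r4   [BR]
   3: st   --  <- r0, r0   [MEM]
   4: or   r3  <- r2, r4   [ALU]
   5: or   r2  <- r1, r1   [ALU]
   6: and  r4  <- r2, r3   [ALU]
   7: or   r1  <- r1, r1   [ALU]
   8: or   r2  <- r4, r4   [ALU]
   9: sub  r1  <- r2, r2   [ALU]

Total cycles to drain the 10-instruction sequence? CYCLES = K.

t=0 i0+i1:mul.MUL;xor.ALU ; pair
t=1 i2:beq.BR ; no-port BR/MEM
t=2 i3+i4:st.MEM;or.ALU ; pair
t=3 i5:or.ALU ; RAW r2
t=4 i6+i7:and.ALU;or.ALU ; pair
t=5 i8:or.ALU ; RAW r2
t=6 i9:sub.ALU ; tail

CYCLES = 7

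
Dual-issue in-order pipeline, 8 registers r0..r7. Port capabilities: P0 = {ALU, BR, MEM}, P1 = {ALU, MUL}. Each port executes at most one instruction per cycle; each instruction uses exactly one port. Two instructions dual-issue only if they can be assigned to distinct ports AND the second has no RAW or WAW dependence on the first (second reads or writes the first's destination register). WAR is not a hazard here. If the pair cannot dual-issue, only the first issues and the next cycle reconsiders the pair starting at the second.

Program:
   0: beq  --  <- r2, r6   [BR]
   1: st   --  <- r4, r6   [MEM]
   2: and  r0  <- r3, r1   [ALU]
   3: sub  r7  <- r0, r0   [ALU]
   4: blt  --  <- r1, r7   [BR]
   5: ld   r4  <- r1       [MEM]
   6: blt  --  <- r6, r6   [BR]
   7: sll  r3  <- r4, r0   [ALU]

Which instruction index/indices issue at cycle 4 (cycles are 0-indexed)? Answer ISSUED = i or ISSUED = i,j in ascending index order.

[0] i0  beq.BR  -- no-port BR/MEM
[1] i1/i2  st.MEM and.ALU  -- dual
[2] i3  sub.ALU  -- RAW r7
[3] i4  blt.BR  -- no-port BR/MEM
[4] i5  ld.MEM  -- no-port MEM/BR
[5] i6/i7  blt.BR sll.ALU  -- dual

ISSUED = 5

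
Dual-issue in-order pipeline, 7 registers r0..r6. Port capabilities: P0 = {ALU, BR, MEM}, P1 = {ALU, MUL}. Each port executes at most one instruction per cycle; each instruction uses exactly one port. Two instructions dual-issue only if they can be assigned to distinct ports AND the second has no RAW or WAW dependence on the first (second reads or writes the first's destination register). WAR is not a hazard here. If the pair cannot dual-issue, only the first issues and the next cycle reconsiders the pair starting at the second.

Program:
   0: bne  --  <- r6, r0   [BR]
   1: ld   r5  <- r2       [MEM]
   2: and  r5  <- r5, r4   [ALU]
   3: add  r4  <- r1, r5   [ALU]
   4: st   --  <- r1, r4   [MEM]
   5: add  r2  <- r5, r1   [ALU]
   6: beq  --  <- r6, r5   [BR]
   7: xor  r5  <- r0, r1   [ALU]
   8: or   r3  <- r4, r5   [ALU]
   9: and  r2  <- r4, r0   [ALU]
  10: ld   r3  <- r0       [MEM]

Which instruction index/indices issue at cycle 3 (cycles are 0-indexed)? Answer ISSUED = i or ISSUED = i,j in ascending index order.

ISSUED = 3

c0: i0 bne  no-port BR/MEM
c1: i1 ld  RAW+WAW r5
c2: i2 and  RAW r5
c3: i3 add  RAW r4
c4: i4,i5 st/add  pair
c5: i6,i7 beq/xor  pair
c6: i8,i9 or/and  pair
c7: i10 ld  tail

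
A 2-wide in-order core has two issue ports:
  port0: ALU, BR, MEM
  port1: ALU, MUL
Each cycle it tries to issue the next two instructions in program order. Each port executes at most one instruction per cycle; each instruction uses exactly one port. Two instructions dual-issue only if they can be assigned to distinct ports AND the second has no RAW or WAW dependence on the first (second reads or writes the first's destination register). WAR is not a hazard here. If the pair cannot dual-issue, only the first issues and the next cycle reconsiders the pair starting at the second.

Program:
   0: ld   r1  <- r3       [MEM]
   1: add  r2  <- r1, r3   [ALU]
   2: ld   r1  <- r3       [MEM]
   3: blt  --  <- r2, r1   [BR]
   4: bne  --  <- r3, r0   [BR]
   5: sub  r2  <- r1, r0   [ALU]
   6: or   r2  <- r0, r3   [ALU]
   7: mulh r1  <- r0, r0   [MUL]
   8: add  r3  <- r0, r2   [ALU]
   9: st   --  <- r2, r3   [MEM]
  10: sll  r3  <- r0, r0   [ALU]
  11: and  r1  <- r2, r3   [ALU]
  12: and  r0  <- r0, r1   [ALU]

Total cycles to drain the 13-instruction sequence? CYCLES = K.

c0: i0 ld  RAW r1
c1: i1/i2 add/ld  2-wide
c2: i3 blt  no-port BR/BR
c3: i4/i5 bne/sub  2-wide
c4: i6/i7 or/mulh  2-wide
c5: i8 add  RAW r3
c6: i9/i10 st/sll  2-wide
c7: i11 and  RAW r1
c8: i12 and  tail

CYCLES = 9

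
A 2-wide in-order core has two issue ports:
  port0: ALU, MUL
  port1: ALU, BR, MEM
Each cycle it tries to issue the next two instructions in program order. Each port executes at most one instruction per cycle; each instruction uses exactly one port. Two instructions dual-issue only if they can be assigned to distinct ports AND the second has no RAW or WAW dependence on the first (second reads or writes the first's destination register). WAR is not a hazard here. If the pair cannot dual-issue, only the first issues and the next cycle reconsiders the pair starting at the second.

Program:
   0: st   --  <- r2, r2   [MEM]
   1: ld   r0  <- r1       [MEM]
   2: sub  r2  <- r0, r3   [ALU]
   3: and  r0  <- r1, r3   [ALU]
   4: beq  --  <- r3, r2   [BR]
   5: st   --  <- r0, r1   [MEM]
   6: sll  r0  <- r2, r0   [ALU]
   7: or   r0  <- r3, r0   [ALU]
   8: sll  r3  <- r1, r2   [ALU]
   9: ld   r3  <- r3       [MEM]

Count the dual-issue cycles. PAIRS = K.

PAIRS = 3

[0] i0  st  -- no-port MEM/MEM
[1] i1  ld  -- RAW r0
[2] i2&i3  sub/and  -- pair
[3] i4  beq  -- no-port BR/MEM
[4] i5&i6  st/sll  -- pair
[5] i7&i8  or/sll  -- pair
[6] i9  ld  -- tail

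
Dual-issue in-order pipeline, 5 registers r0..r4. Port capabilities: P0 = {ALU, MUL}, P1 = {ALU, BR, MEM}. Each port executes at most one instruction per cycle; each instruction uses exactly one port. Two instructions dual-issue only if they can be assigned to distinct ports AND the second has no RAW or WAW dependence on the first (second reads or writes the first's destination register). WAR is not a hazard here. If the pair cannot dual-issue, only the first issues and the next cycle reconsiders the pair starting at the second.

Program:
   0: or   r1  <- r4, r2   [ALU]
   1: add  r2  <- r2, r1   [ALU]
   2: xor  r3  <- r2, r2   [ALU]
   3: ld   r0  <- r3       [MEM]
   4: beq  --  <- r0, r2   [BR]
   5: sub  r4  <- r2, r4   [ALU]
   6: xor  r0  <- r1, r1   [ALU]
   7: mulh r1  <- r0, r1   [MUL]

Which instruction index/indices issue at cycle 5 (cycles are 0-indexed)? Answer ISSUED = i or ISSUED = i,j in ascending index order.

t=0 i0:or.ALU ; RAW r1
t=1 i1:add.ALU ; RAW r2
t=2 i2:xor.ALU ; RAW r3
t=3 i3:ld.MEM ; no-port MEM/BR
t=4 i4+i5:beq.BR sub.ALU ; dual
t=5 i6:xor.ALU ; RAW r0
t=6 i7:mulh.MUL ; tail

ISSUED = 6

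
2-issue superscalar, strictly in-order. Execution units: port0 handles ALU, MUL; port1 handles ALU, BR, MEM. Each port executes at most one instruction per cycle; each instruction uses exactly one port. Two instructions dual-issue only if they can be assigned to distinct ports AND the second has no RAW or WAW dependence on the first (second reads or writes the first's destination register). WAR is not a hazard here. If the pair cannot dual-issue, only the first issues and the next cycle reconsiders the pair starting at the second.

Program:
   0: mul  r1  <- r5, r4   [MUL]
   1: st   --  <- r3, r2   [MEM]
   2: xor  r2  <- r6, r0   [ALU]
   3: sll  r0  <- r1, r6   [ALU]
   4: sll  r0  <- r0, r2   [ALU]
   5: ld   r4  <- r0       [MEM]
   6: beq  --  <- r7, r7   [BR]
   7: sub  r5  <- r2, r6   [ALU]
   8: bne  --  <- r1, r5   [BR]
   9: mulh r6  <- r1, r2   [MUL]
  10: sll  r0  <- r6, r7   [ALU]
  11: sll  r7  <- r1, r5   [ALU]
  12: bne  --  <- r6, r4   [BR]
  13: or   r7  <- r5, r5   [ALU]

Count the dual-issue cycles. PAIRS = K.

PAIRS = 6

#0 head=0: mul/st i0&i1 2-wide
#1 head=2: xor/sll i2&i3 2-wide
#2 head=4: sll i4 RAW r0
#3 head=5: ld i5 no-port MEM/BR
#4 head=6: beq/sub i6&i7 2-wide
#5 head=8: bne/mulh i8&i9 2-wide
#6 head=10: sll/sll i10&i11 2-wide
#7 head=12: bne/or i12&i13 2-wide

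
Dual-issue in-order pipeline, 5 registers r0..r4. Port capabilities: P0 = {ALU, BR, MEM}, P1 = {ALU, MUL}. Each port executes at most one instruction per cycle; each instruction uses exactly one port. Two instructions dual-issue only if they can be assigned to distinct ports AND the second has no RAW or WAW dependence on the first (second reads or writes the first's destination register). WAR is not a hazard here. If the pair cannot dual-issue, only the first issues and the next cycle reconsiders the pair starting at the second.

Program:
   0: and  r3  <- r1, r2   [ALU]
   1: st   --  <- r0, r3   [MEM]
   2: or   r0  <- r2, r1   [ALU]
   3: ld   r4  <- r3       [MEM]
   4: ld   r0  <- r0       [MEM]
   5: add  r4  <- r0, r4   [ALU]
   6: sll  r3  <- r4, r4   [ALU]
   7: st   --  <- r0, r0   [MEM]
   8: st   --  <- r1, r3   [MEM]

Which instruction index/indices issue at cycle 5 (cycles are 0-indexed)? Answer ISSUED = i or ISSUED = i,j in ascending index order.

ISSUED = 6,7

0. and @i0  | RAW r3
1. st/or @i1,i2  | 2-wide
2. ld @i3  | no-port MEM/MEM
3. ld @i4  | RAW r0
4. add @i5  | RAW r4
5. sll/st @i6,i7  | 2-wide
6. st @i8  | tail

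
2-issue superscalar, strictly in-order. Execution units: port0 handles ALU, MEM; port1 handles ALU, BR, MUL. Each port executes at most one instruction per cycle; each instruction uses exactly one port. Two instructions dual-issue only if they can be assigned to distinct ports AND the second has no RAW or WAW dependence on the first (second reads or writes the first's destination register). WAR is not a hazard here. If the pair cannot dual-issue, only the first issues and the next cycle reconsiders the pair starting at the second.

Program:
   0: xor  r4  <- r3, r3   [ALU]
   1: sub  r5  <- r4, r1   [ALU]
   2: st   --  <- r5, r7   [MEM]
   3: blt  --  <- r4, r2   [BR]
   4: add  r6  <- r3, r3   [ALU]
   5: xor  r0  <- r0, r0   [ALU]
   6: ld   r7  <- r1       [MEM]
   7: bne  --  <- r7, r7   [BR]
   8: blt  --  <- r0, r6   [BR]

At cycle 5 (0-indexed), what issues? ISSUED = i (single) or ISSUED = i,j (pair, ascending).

[0] i0  xor.ALU  -- RAW r4
[1] i1  sub.ALU  -- RAW r5
[2] i2+i3  st.MEM blt.BR  -- pair
[3] i4+i5  add.ALU xor.ALU  -- pair
[4] i6  ld.MEM  -- RAW r7
[5] i7  bne.BR  -- no-port BR/BR
[6] i8  blt.BR  -- tail

ISSUED = 7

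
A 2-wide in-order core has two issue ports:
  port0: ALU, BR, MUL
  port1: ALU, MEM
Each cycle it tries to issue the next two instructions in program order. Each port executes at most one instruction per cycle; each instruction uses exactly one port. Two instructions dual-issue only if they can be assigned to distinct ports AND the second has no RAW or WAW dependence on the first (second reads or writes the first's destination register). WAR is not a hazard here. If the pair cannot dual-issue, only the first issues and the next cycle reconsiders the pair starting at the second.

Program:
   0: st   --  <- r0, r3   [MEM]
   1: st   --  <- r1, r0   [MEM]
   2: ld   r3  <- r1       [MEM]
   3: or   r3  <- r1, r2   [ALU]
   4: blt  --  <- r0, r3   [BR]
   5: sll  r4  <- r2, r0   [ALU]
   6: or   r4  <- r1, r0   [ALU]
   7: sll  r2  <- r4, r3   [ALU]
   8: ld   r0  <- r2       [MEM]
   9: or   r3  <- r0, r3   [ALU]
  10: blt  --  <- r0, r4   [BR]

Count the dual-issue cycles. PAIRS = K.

  cy0 -> i0 (st) no-port MEM/MEM
  cy1 -> i1 (st) no-port MEM/MEM
  cy2 -> i2 (ld) WAW r3
  cy3 -> i3 (or) RAW r3
  cy4 -> i4,i5 (blt/sll) dual
  cy5 -> i6 (or) RAW r4
  cy6 -> i7 (sll) RAW r2
  cy7 -> i8 (ld) RAW r0
  cy8 -> i9,i10 (or/blt) dual

PAIRS = 2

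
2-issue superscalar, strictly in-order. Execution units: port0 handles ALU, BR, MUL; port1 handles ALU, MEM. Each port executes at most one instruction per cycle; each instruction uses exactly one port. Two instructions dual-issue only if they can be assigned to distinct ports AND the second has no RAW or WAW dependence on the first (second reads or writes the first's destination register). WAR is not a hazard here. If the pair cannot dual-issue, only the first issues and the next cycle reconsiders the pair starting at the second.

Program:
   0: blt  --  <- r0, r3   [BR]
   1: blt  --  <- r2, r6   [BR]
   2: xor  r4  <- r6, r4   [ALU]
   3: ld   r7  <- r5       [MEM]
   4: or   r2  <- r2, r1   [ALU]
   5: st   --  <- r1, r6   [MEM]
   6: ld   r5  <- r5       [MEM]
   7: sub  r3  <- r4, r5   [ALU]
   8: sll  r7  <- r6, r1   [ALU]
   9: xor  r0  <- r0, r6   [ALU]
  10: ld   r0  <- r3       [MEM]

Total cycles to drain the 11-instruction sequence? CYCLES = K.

CYCLES = 8

0. blt.BR @i0  | no-port BR/BR
1. blt.BR xor.ALU @i1&i2  | 2-wide
2. ld.MEM or.ALU @i3&i4  | 2-wide
3. st.MEM @i5  | no-port MEM/MEM
4. ld.MEM @i6  | RAW r5
5. sub.ALU sll.ALU @i7&i8  | 2-wide
6. xor.ALU @i9  | WAW r0
7. ld.MEM @i10  | tail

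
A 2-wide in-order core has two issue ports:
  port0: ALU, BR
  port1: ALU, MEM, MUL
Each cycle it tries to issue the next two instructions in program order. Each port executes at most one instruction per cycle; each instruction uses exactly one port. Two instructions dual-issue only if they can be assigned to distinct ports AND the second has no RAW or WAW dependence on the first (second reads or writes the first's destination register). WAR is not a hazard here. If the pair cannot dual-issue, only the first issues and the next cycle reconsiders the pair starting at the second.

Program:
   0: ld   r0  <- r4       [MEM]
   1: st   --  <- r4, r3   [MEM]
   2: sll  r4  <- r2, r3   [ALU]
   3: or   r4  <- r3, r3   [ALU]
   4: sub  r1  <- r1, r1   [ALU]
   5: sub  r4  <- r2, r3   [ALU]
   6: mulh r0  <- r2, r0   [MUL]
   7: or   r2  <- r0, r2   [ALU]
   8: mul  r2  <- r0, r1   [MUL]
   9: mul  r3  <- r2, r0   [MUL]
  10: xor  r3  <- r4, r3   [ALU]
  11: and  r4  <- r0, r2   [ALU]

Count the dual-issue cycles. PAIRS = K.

t=0 i0:ld.MEM ; no-port MEM/MEM
t=1 i1+i2:st.MEM sll.ALU ; 2-wide
t=2 i3+i4:or.ALU sub.ALU ; 2-wide
t=3 i5+i6:sub.ALU mulh.MUL ; 2-wide
t=4 i7:or.ALU ; WAW r2
t=5 i8:mul.MUL ; no-port MUL/MUL
t=6 i9:mul.MUL ; RAW+WAW r3
t=7 i10+i11:xor.ALU and.ALU ; 2-wide

PAIRS = 4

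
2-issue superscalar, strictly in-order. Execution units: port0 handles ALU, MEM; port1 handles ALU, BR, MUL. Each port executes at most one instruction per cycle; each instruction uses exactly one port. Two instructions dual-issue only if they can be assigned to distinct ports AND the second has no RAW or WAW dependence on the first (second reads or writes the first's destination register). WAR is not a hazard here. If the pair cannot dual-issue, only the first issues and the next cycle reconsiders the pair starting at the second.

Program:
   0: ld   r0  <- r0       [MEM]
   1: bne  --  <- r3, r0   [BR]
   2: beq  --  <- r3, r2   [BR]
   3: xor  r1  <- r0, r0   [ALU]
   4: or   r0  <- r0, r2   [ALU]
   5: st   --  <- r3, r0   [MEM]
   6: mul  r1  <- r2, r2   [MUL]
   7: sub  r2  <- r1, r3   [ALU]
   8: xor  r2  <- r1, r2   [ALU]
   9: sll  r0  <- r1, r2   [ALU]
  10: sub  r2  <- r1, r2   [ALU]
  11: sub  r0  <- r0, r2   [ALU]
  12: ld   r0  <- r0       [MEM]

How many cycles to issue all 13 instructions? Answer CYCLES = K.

0. ld.MEM @i0  | RAW r0
1. bne.BR @i1  | no-port BR/BR
2. beq.BR+xor.ALU @i2+i3  | 2-wide
3. or.ALU @i4  | RAW r0
4. st.MEM+mul.MUL @i5+i6  | 2-wide
5. sub.ALU @i7  | RAW+WAW r2
6. xor.ALU @i8  | RAW r2
7. sll.ALU+sub.ALU @i9+i10  | 2-wide
8. sub.ALU @i11  | RAW+WAW r0
9. ld.MEM @i12  | tail

CYCLES = 10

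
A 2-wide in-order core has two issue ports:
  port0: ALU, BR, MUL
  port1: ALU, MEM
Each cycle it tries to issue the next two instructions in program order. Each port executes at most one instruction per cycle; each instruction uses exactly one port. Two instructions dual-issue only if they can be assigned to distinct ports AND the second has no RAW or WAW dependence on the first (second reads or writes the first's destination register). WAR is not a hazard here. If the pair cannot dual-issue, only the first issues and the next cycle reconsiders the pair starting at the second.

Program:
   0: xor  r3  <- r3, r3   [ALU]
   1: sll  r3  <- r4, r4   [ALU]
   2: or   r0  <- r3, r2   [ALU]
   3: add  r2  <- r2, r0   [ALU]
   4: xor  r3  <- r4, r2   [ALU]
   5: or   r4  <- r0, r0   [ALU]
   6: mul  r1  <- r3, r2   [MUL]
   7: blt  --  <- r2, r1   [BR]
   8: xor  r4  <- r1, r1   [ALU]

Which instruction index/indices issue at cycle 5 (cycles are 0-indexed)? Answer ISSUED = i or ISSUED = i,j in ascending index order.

ISSUED = 6

0. xor @i0  | WAW r3
1. sll @i1  | RAW r3
2. or @i2  | RAW r0
3. add @i3  | RAW r2
4. xor;or @i4+i5  | 2-wide
5. mul @i6  | no-port MUL/BR
6. blt;xor @i7+i8  | 2-wide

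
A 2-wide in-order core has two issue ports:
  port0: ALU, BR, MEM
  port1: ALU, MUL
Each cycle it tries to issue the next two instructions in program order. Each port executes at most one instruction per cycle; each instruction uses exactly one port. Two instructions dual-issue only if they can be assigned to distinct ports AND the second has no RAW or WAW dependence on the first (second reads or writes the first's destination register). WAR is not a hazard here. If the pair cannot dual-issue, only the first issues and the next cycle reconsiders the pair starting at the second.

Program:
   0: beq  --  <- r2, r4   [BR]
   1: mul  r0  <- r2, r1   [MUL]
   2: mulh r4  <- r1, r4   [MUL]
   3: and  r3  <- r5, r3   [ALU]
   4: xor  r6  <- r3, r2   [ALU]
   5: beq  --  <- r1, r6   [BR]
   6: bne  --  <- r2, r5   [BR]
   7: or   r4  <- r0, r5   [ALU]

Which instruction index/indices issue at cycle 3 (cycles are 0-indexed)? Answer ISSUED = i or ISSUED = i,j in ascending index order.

[0] i0,i1  beq;mul  -- 2-wide
[1] i2,i3  mulh;and  -- 2-wide
[2] i4  xor  -- RAW r6
[3] i5  beq  -- no-port BR/BR
[4] i6,i7  bne;or  -- 2-wide

ISSUED = 5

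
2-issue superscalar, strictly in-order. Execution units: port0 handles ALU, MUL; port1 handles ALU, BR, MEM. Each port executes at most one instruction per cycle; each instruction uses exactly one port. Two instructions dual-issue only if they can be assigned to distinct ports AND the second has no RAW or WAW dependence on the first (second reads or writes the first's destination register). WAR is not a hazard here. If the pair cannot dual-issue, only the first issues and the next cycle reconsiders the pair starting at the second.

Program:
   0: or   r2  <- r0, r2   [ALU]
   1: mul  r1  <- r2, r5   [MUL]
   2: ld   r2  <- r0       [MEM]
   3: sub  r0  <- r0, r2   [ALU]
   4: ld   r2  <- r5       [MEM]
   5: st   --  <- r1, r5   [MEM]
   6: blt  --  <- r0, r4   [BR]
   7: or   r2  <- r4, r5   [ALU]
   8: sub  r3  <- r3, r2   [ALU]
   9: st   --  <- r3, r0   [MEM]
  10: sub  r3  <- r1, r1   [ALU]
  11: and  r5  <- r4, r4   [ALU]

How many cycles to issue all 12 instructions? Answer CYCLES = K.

t=0 i0:or ; RAW r2
t=1 i1+i2:mul/ld ; 2-wide
t=2 i3+i4:sub/ld ; 2-wide
t=3 i5:st ; no-port MEM/BR
t=4 i6+i7:blt/or ; 2-wide
t=5 i8:sub ; RAW r3
t=6 i9+i10:st/sub ; 2-wide
t=7 i11:and ; tail

CYCLES = 8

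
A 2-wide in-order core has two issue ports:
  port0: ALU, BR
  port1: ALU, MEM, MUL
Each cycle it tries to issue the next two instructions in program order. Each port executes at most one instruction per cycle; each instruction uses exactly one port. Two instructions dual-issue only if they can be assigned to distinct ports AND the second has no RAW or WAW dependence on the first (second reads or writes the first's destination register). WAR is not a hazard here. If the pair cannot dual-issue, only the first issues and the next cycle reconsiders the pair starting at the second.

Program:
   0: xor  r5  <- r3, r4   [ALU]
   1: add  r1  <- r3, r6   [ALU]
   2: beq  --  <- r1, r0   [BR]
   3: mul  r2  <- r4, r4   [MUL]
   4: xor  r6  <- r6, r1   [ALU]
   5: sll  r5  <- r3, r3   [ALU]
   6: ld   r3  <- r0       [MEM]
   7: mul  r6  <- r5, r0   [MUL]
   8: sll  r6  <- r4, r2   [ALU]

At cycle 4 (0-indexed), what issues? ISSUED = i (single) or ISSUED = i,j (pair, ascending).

ISSUED = 7

[0] i0/i1  xor add  -- dual
[1] i2/i3  beq mul  -- dual
[2] i4/i5  xor sll  -- dual
[3] i6  ld  -- no-port MEM/MUL
[4] i7  mul  -- WAW r6
[5] i8  sll  -- tail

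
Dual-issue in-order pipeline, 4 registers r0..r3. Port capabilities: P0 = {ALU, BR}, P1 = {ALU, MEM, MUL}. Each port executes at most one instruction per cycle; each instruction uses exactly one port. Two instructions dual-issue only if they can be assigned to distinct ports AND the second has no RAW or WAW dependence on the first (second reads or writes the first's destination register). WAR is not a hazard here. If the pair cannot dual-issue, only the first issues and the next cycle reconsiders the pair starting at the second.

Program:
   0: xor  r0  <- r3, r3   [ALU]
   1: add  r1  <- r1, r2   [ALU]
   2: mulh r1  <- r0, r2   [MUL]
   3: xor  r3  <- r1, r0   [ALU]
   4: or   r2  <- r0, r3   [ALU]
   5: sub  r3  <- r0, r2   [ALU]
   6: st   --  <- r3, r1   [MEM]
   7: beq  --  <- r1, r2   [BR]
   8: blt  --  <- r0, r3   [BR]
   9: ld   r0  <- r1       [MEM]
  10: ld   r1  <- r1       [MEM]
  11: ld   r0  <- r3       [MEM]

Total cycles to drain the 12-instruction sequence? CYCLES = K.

CYCLES = 9

  cy0 -> i0&i1 (xor;add) 2-wide
  cy1 -> i2 (mulh) RAW r1
  cy2 -> i3 (xor) RAW r3
  cy3 -> i4 (or) RAW r2
  cy4 -> i5 (sub) RAW r3
  cy5 -> i6&i7 (st;beq) 2-wide
  cy6 -> i8&i9 (blt;ld) 2-wide
  cy7 -> i10 (ld) no-port MEM/MEM
  cy8 -> i11 (ld) tail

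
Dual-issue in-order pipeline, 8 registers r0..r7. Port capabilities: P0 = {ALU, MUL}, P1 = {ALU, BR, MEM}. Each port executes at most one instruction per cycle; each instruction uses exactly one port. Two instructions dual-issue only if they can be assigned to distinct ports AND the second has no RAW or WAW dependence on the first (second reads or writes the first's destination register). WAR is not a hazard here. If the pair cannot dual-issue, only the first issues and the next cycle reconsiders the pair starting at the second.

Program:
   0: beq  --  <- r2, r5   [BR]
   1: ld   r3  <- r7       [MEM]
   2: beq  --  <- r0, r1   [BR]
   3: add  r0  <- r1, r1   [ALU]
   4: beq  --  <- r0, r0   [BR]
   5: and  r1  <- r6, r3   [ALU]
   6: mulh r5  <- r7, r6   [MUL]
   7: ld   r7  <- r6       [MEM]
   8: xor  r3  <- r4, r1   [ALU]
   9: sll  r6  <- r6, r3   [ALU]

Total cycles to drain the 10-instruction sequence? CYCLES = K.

CYCLES = 7

#0 head=0: beq.BR i0 no-port BR/MEM
#1 head=1: ld.MEM i1 no-port MEM/BR
#2 head=2: beq.BR+add.ALU i2&i3 dual
#3 head=4: beq.BR+and.ALU i4&i5 dual
#4 head=6: mulh.MUL+ld.MEM i6&i7 dual
#5 head=8: xor.ALU i8 RAW r3
#6 head=9: sll.ALU i9 tail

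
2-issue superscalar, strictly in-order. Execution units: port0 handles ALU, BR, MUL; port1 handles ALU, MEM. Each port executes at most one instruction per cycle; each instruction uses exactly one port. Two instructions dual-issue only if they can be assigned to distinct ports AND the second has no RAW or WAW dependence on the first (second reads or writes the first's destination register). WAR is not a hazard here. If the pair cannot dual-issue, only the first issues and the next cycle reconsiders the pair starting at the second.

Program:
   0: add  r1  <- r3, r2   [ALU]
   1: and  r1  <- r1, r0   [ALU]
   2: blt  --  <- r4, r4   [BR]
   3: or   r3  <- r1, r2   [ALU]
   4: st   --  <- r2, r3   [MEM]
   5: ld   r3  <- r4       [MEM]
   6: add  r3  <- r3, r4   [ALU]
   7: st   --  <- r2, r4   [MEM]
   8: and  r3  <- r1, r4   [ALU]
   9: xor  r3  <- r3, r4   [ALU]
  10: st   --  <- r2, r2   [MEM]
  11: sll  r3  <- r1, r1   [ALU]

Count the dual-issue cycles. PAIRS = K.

0. add.ALU @i0  | RAW+WAW r1
1. and.ALU+blt.BR @i1+i2  | pair
2. or.ALU @i3  | RAW r3
3. st.MEM @i4  | no-port MEM/MEM
4. ld.MEM @i5  | RAW+WAW r3
5. add.ALU+st.MEM @i6+i7  | pair
6. and.ALU @i8  | RAW+WAW r3
7. xor.ALU+st.MEM @i9+i10  | pair
8. sll.ALU @i11  | tail

PAIRS = 3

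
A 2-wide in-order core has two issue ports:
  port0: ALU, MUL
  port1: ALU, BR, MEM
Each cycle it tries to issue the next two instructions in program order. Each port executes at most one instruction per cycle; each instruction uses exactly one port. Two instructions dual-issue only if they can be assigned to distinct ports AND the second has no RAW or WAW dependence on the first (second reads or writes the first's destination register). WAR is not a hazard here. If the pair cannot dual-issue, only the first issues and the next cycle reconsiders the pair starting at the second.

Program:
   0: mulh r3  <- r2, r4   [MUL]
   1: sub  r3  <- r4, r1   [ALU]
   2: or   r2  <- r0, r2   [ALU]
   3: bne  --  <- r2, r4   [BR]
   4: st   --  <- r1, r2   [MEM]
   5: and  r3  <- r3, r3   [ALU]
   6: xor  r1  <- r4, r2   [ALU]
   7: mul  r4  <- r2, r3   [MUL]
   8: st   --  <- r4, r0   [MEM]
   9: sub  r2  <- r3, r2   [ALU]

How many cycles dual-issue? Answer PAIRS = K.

PAIRS = 4

c0: i0 mulh.MUL  WAW r3
c1: i1+i2 sub.ALU+or.ALU  2-wide
c2: i3 bne.BR  no-port BR/MEM
c3: i4+i5 st.MEM+and.ALU  2-wide
c4: i6+i7 xor.ALU+mul.MUL  2-wide
c5: i8+i9 st.MEM+sub.ALU  2-wide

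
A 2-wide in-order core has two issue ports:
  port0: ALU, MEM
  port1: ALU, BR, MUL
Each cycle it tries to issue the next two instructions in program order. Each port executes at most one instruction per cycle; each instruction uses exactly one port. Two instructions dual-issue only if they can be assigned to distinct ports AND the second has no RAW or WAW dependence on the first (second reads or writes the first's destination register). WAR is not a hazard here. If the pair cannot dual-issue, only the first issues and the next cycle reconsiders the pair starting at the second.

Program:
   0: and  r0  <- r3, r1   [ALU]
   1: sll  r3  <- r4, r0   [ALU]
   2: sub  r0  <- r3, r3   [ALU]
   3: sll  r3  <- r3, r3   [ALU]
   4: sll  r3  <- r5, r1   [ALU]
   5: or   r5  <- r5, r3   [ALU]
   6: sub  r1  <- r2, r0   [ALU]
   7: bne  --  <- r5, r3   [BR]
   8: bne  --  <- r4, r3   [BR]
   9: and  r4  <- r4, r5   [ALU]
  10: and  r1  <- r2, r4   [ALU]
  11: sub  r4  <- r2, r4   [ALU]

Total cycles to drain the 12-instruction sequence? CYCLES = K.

[0] i0  and  -- RAW r0
[1] i1  sll  -- RAW r3
[2] i2/i3  sub+sll  -- dual
[3] i4  sll  -- RAW r3
[4] i5/i6  or+sub  -- dual
[5] i7  bne  -- no-port BR/BR
[6] i8/i9  bne+and  -- dual
[7] i10/i11  and+sub  -- dual

CYCLES = 8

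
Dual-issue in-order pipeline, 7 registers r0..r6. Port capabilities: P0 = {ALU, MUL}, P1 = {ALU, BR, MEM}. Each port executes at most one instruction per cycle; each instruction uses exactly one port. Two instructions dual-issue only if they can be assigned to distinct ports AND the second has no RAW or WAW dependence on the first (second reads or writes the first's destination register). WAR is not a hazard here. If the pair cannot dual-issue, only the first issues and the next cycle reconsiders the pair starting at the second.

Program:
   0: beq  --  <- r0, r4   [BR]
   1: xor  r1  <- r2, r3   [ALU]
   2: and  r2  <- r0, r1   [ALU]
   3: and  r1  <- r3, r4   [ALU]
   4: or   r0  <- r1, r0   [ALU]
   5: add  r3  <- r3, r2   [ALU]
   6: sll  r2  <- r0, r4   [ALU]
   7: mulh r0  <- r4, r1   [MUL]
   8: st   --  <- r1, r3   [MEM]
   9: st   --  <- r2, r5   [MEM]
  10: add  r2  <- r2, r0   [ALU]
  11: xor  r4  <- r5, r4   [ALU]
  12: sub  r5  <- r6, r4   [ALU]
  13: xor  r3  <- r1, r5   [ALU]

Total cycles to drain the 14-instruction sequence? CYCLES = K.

CYCLES = 9

#0 head=0: beq xor i0+i1 dual
#1 head=2: and and i2+i3 dual
#2 head=4: or add i4+i5 dual
#3 head=6: sll mulh i6+i7 dual
#4 head=8: st i8 no-port MEM/MEM
#5 head=9: st add i9+i10 dual
#6 head=11: xor i11 RAW r4
#7 head=12: sub i12 RAW r5
#8 head=13: xor i13 tail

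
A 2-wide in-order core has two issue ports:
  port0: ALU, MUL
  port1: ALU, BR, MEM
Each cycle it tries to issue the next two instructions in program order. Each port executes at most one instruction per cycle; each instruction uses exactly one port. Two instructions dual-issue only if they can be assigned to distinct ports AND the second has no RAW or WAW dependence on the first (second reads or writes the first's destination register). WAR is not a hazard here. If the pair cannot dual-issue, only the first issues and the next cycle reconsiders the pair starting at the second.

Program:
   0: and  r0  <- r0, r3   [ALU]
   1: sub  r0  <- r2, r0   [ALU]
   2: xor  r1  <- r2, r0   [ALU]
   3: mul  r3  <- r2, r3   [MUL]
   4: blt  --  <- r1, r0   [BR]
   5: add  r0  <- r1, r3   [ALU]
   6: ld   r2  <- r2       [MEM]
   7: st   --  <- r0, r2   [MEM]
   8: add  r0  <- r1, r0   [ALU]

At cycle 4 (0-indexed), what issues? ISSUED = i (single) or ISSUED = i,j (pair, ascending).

  cy0 -> i0 (and.ALU) RAW+WAW r0
  cy1 -> i1 (sub.ALU) RAW r0
  cy2 -> i2+i3 (xor.ALU;mul.MUL) dual
  cy3 -> i4+i5 (blt.BR;add.ALU) dual
  cy4 -> i6 (ld.MEM) no-port MEM/MEM
  cy5 -> i7+i8 (st.MEM;add.ALU) dual

ISSUED = 6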